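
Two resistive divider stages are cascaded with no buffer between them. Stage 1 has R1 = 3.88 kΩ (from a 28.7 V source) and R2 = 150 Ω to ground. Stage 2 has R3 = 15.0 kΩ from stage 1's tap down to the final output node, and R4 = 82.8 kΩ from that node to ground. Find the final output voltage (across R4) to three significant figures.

V_out ≈ 0.903 V

Stage 2 presents R3+R4 = 97800 Ω as a load on stage 1's tap.
Stage 1's lower leg becomes R2‖(R3+R4) = 149.8 Ω, so V_mid = 28.7 × 149.8/4030 = 1.067 V.
Stage 2 is itself unloaded: V_out = V_mid × R4/(R3+R4) = 1.067 × 82800/97800 = 0.903 V.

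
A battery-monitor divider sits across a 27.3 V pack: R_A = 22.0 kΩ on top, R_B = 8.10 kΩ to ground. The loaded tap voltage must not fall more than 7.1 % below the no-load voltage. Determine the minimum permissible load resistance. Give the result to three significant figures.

Output resistance R_th = R_A‖R_B = (22.0 × 8.10)/30.10 = 5.920 kΩ.
The fractional drop is R_th/(R_th + R_L); requiring this ≤ 0.0710 gives R_L ≥ R_th(1/0.0710 − 1) = 5.920 × 13.08 = 77.5 kΩ.

R_L(min) ≈ 77.5 kΩ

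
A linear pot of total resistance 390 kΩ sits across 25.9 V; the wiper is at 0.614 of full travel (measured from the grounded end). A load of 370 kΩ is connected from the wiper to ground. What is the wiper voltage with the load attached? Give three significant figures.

The wiper splits the pot into (1−α)R = 150.5 kΩ above and αR = 239.5 kΩ below.
Lower section ‖ load = 145.4 kΩ.
V_wiper = 25.9 × 145.4/(150.5 + 145.4) = 12.7 V.

V ≈ 12.7 V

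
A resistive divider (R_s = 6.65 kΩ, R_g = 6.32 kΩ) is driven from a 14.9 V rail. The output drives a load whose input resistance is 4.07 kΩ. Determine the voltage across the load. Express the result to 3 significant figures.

The load sits in parallel with R_g: R_g‖R_L = (6.32 × 4.07) / (6.32 + 4.07) = 2.476 kΩ.
V_out = 14.9 × 2.476 / (6.65 + 2.476) = 14.9 × 2.476/9.126 = 4.04 V.
(Unloaded it would have been 7.26 V.)

V_out ≈ 4.04 V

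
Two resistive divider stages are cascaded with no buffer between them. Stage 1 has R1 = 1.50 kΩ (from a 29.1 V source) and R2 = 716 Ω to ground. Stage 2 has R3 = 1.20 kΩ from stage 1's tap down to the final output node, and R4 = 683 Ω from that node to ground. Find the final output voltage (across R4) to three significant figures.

V_out ≈ 2.71 V

Stage 2 presents R3+R4 = 1883 Ω as a load on stage 1's tap.
Stage 1's lower leg becomes R2‖(R3+R4) = 518.7 Ω, so V_mid = 29.1 × 518.7/2019 = 7.478 V.
Stage 2 is itself unloaded: V_out = V_mid × R4/(R3+R4) = 7.478 × 683/1883 = 2.71 V.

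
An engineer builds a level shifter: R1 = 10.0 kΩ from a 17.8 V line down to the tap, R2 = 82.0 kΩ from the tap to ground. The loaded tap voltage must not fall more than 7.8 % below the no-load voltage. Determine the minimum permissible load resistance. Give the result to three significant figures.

Output resistance R_th = R1‖R2 = (10.0 × 82.0)/92.00 = 8.913 kΩ.
The fractional drop is R_th/(R_th + R_L); requiring this ≤ 0.0780 gives R_L ≥ R_th(1/0.0780 − 1) = 8.913 × 11.82 = 105 kΩ.

R_L(min) ≈ 105 kΩ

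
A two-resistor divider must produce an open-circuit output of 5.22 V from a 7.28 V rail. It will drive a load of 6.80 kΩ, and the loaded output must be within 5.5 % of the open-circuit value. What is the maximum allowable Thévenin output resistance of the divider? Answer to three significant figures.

Loading drop = R_th/(R_th + R_L) ≤ 0.0550, so R_th ≤ R_L · ε/(1−ε) = 6.80 kΩ × 0.0550/0.9450 = 396 Ω.

R_th ≤ 396 Ω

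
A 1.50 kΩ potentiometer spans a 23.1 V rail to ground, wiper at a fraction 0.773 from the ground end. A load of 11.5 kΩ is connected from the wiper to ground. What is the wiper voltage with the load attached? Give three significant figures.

V ≈ 17.5 V

The wiper splits the pot into (1−α)R = 340.5 Ω above and αR = 1160 Ω below.
Lower section ‖ load = 1053 Ω.
V_wiper = 23.1 × 1053/(340.5 + 1053) = 17.5 V.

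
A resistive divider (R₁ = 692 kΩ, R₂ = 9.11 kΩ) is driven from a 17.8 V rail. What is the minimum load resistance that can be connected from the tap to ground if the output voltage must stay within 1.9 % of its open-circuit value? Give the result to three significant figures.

Output resistance R_th = R₁‖R₂ = (692 × 9.11)/701.1 = 8.992 kΩ.
The fractional drop is R_th/(R_th + R_L); requiring this ≤ 0.0190 gives R_L ≥ R_th(1/0.0190 − 1) = 8.992 × 51.63 = 464 kΩ.

R_L(min) ≈ 464 kΩ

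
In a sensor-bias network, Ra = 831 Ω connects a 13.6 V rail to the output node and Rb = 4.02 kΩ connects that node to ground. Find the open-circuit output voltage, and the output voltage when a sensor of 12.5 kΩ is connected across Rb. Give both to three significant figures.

Unloaded: 11.3 V; loaded: 10.7 V

Open-circuit: V = 13.6 × 4020/(831 + 4020) = 11.3 V.
With the load, Rb becomes Rb‖R_L = 3042 Ω, so V = 13.6 × 3042/3873 = 10.7 V.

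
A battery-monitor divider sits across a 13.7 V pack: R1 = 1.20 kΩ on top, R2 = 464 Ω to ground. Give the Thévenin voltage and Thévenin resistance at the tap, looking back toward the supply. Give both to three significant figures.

V_th is the open-circuit tap voltage: 13.7 × 464/(1200 + 464) = 3.82 V.
With the supply zeroed, R1 and R2 appear in parallel from the tap: R_th = R1‖R2 = (1200 × 464)/1664 = 335 Ω.

V_th = 3.82 V, R_th = 335 Ω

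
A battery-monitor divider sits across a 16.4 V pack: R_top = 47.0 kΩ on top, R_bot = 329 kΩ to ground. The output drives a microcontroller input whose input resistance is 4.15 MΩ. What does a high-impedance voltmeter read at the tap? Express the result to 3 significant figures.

V_out ≈ 14.2 V

The load sits in parallel with R_bot: R_bot‖R_L = (329 × 4150) / (329 + 4150) = 304.8 kΩ.
V_out = 16.4 × 304.8 / (47.0 + 304.8) = 16.4 × 304.8/351.8 = 14.2 V.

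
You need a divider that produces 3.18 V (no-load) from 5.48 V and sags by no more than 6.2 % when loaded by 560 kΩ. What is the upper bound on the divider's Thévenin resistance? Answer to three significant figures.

R_th ≤ 37.0 kΩ

Loading drop = R_th/(R_th + R_L) ≤ 0.0620, so R_th ≤ R_L · ε/(1−ε) = 560 kΩ × 0.0620/0.9380 = 37.0 kΩ.
(Any R1, R2 with R2/(R1+R2) = 0.580 and R1‖R2 ≤ 37.0 kΩ will meet the spec.)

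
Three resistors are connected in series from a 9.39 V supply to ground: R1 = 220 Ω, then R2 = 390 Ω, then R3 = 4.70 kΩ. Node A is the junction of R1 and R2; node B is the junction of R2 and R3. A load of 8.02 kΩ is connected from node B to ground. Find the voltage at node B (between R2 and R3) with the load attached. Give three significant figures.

At node B, R3 is in parallel with the load: R3‖R_L = 2963 Ω.
Below node A the resistance is R2 + (R3‖R_L) = 3353 Ω, so V_A = 9.39 × 3353/3573 = 8.812 V.
Then V_B = V_A × (R3‖R_L)/(R2 + R3‖R_L) = 8.812 × 2963/3353 = 7.79 V.

V ≈ 7.79 V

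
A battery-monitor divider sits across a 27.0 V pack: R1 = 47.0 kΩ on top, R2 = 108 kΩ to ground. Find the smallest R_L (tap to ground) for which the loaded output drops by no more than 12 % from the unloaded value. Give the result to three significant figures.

R_L(min) ≈ 240 kΩ

Output resistance R_th = R1‖R2 = (47.0 × 108)/155.0 = 32.75 kΩ.
The fractional drop is R_th/(R_th + R_L); requiring this ≤ 0.120 gives R_L ≥ R_th(1/0.120 − 1) = 32.75 × 7.333 = 240 kΩ.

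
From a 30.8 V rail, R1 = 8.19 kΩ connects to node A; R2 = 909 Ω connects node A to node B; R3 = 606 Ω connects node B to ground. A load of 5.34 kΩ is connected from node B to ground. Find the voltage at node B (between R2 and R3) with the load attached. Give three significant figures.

V ≈ 1.74 V

At node B, R3 is in parallel with the load: R3‖R_L = 544.2 Ω.
Below node A the resistance is R2 + (R3‖R_L) = 1453 Ω, so V_A = 30.8 × 1453/9643 = 4.642 V.
Then V_B = V_A × (R3‖R_L)/(R2 + R3‖R_L) = 4.642 × 544.2/1453 = 1.74 V.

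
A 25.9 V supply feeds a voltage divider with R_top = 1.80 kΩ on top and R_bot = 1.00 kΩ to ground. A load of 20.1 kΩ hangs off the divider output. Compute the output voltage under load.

The load sits in parallel with R_bot: R_bot‖R_L = (1.00 × 20.1) / (1.00 + 20.1) = 0.9526 kΩ.
V_out = 25.9 × 0.9526 / (1.80 + 0.9526) = 25.9 × 0.9526/2.753 = 8.96 V.
(Unloaded it would have been 9.25 V.)

V_out ≈ 8.96 V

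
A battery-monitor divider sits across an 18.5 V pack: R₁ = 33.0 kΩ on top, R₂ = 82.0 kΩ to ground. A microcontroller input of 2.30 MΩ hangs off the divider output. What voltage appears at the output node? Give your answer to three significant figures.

The load sits in parallel with R₂: R₂‖R_L = (82.0 × 2300) / (82.0 + 2300) = 79.18 kΩ.
V_out = 18.5 × 79.18 / (33.0 + 79.18) = 18.5 × 79.18/112.2 = 13.1 V.
(Unloaded it would have been 13.2 V.)

V_out ≈ 13.1 V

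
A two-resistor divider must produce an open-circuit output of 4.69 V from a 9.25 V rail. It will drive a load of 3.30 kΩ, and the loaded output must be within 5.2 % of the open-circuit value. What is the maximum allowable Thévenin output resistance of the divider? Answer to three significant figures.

Loading drop = R_th/(R_th + R_L) ≤ 0.0520, so R_th ≤ R_L · ε/(1−ε) = 3.30 kΩ × 0.0520/0.9480 = 181 Ω.
(Any R1, R2 with R2/(R1+R2) = 0.507 and R1‖R2 ≤ 181 Ω will meet the spec.)

R_th ≤ 181 Ω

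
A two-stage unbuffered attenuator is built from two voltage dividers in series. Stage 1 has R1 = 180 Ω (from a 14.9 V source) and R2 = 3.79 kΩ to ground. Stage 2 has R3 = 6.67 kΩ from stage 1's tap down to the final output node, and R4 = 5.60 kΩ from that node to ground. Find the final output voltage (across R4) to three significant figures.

Stage 2 presents R3+R4 = 12270 Ω as a load on stage 1's tap.
Stage 1's lower leg becomes R2‖(R3+R4) = 2896 Ω, so V_mid = 14.9 × 2896/3076 = 14.03 V.
Stage 2 is itself unloaded: V_out = V_mid × R4/(R3+R4) = 14.03 × 5600/12270 = 6.40 V.

V_out ≈ 6.40 V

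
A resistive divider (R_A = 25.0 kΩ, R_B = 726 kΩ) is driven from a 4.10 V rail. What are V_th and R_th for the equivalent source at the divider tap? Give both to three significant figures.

V_th is the open-circuit tap voltage: 4.10 × 726/(25.0 + 726) = 3.96 V.
With the supply zeroed, R_A and R_B appear in parallel from the tap: R_th = R_A‖R_B = (25.0 × 726)/751.0 = 24.2 kΩ.

V_th = 3.96 V, R_th = 24.2 kΩ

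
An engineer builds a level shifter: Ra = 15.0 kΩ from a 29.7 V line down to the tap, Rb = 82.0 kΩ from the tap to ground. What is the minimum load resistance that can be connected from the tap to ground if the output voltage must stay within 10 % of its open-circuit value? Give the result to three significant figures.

Output resistance R_th = Ra‖Rb = (15.0 × 82.0)/97.00 = 12.68 kΩ.
The fractional drop is R_th/(R_th + R_L); requiring this ≤ 0.100 gives R_L ≥ R_th(1/0.100 − 1) = 12.68 × 9.000 = 114 kΩ.

R_L(min) ≈ 114 kΩ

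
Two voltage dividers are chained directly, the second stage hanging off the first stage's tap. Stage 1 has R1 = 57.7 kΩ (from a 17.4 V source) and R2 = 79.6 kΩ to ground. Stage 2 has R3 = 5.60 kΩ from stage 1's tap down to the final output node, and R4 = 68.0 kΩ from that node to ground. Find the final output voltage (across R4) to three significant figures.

V_out ≈ 6.41 V

Stage 2 presents R3+R4 = 73.60 kΩ as a load on stage 1's tap.
Stage 1's lower leg becomes R2‖(R3+R4) = 38.24 kΩ, so V_mid = 17.4 × 38.24/95.94 = 6.935 V.
Stage 2 is itself unloaded: V_out = V_mid × R4/(R3+R4) = 6.935 × 68.0/73.60 = 6.41 V.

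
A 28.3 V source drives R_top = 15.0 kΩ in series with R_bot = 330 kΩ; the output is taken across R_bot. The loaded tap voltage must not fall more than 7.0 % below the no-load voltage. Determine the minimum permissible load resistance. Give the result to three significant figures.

R_L(min) ≈ 191 kΩ

Output resistance R_th = R_top‖R_bot = (15.0 × 330)/345.0 = 14.35 kΩ.
The fractional drop is R_th/(R_th + R_L); requiring this ≤ 0.0700 gives R_L ≥ R_th(1/0.0700 − 1) = 14.35 × 13.29 = 191 kΩ.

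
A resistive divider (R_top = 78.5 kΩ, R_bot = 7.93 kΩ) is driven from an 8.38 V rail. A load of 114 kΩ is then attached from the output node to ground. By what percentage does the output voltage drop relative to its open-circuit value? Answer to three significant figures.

5.94 %

The divider's output (Thévenin) resistance is R_top‖R_bot = 7.202 kΩ.
Fractional drop under load = R_th/(R_th + R_L) = 7.202 / (7.202 + 114) = 0.05942.
So the output falls by 5.94 %.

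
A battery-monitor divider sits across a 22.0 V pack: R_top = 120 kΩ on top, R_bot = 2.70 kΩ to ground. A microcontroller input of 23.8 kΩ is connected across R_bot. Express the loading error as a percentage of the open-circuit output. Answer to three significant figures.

Unloaded V = 22.0 × 2.70/122.7 = 0.48411 V.
Loaded: R_bot‖R_L = 2.425 kΩ, giving V = 22.0 × 2.425/122.4 = 0.43576 V.
Drop = (0.48411 − 0.43576) / 0.48411 = 9.99 %.

9.99 %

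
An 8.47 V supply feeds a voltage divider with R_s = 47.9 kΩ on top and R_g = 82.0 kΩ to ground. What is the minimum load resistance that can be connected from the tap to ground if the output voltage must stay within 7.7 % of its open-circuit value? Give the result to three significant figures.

Output resistance R_th = R_s‖R_g = (47.9 × 82.0)/129.9 = 30.24 kΩ.
The fractional drop is R_th/(R_th + R_L); requiring this ≤ 0.0770 gives R_L ≥ R_th(1/0.0770 − 1) = 30.24 × 11.99 = 362 kΩ.

R_L(min) ≈ 362 kΩ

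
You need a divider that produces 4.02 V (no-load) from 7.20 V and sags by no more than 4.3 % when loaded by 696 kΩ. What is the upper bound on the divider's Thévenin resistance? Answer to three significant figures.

R_th ≤ 31.3 kΩ

Loading drop = R_th/(R_th + R_L) ≤ 0.0430, so R_th ≤ R_L · ε/(1−ε) = 696 kΩ × 0.0430/0.9570 = 31.3 kΩ.
(Any R1, R2 with R2/(R1+R2) = 0.558 and R1‖R2 ≤ 31.3 kΩ will meet the spec.)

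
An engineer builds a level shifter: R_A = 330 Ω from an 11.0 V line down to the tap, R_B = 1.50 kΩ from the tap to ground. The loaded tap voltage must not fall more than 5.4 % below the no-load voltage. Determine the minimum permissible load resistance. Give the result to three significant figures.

R_L(min) ≈ 4.74 kΩ

Output resistance R_th = R_A‖R_B = (330 × 1500)/1830 = 270.5 Ω.
The fractional drop is R_th/(R_th + R_L); requiring this ≤ 0.0540 gives R_L ≥ R_th(1/0.0540 − 1) = 270.5 × 17.52 = 4.74 kΩ.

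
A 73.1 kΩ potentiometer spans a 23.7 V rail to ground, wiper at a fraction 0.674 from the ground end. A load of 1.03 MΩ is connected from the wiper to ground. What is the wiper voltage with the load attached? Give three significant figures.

The wiper splits the pot into (1−α)R = 23.83 kΩ above and αR = 49.27 kΩ below.
Lower section ‖ load = 47.02 kΩ.
V_wiper = 23.7 × 47.02/(23.83 + 47.02) = 15.7 V.

V ≈ 15.7 V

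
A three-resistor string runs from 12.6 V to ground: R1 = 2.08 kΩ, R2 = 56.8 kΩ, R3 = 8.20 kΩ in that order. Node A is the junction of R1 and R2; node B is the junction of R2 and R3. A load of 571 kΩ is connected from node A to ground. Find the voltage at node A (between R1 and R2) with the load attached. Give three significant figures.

Below node A the series string R2+R3 = 65.00 kΩ sits in parallel with the 571 kΩ load: 58.36 kΩ.
V_A = 12.6 × 58.36/(2.08 + 58.36) = 12.2 V.

V ≈ 12.2 V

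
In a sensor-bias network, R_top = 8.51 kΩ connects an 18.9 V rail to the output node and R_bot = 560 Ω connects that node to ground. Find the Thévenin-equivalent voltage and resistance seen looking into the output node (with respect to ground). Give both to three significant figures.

V_th = 1.17 V, R_th = 525 Ω

V_th is the open-circuit tap voltage: 18.9 × 560/(8510 + 560) = 1.17 V.
With the supply zeroed, R_top and R_bot appear in parallel from the tap: R_th = R_top‖R_bot = (8510 × 560)/9070 = 525 Ω.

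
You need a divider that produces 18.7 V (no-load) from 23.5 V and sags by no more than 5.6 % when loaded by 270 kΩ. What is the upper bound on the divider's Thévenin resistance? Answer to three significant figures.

Loading drop = R_th/(R_th + R_L) ≤ 0.0560, so R_th ≤ R_L · ε/(1−ε) = 270 kΩ × 0.0560/0.9440 = 16.0 kΩ.

R_th ≤ 16.0 kΩ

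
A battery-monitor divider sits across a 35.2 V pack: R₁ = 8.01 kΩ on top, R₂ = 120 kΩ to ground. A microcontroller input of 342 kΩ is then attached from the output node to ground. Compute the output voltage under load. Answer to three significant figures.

V_out ≈ 32.3 V

The load sits in parallel with R₂: R₂‖R_L = (120 × 342) / (120 + 342) = 88.83 kΩ.
V_out = 35.2 × 88.83 / (8.01 + 88.83) = 35.2 × 88.83/96.84 = 32.3 V.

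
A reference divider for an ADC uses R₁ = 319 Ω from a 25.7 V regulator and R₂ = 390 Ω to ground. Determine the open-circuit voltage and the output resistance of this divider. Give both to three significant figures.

V_th is the open-circuit tap voltage: 25.7 × 390/(319 + 390) = 14.1 V.
With the supply zeroed, R₁ and R₂ appear in parallel from the tap: R_th = R₁‖R₂ = (319 × 390)/709.0 = 175 Ω.

V_th = 14.1 V, R_th = 175 Ω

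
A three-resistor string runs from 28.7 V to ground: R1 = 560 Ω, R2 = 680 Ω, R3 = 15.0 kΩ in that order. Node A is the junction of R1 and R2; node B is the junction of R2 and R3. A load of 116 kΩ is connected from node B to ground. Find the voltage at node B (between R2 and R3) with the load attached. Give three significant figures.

At node B, R3 is in parallel with the load: R3‖R_L = 13280 Ω.
Below node A the resistance is R2 + (R3‖R_L) = 13960 Ω, so V_A = 28.7 × 13960/14520 = 27.59 V.
Then V_B = V_A × (R3‖R_L)/(R2 + R3‖R_L) = 27.59 × 13280/13960 = 26.2 V.

V ≈ 26.2 V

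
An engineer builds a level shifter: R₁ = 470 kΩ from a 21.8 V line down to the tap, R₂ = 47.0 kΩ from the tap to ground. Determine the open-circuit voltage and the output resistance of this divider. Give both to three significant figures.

V_th = 1.98 V, R_th = 42.7 kΩ

V_th is the open-circuit tap voltage: 21.8 × 47.0/(470 + 47.0) = 1.98 V.
With the supply zeroed, R₁ and R₂ appear in parallel from the tap: R_th = R₁‖R₂ = (470 × 47.0)/517.0 = 42.7 kΩ.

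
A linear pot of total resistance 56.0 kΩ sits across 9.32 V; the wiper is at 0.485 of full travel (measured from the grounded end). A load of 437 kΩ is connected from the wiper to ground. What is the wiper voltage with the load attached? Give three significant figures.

The wiper splits the pot into (1−α)R = 28.84 kΩ above and αR = 27.16 kΩ below.
Lower section ‖ load = 25.57 kΩ.
V_wiper = 9.32 × 25.57/(28.84 + 25.57) = 4.38 V.

V ≈ 4.38 V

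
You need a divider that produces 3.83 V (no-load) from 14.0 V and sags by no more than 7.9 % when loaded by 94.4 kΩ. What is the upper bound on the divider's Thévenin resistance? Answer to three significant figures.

Loading drop = R_th/(R_th + R_L) ≤ 0.0790, so R_th ≤ R_L · ε/(1−ε) = 94.4 kΩ × 0.0790/0.9210 = 8.10 kΩ.

R_th ≤ 8.10 kΩ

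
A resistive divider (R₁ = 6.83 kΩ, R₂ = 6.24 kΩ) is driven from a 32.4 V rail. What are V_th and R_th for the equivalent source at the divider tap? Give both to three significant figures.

V_th = 15.5 V, R_th = 3.26 kΩ

V_th is the open-circuit tap voltage: 32.4 × 6.24/(6.83 + 6.24) = 15.5 V.
With the supply zeroed, R₁ and R₂ appear in parallel from the tap: R_th = R₁‖R₂ = (6.83 × 6.24)/13.07 = 3.26 kΩ.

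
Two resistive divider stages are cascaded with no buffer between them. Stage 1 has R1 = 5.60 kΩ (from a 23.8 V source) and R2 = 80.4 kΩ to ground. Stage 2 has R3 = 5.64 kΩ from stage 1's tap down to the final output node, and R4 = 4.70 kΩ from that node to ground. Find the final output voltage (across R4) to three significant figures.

V_out ≈ 6.71 V

Stage 2 presents R3+R4 = 10.34 kΩ as a load on stage 1's tap.
Stage 1's lower leg becomes R2‖(R3+R4) = 9.162 kΩ, so V_mid = 23.8 × 9.162/14.76 = 14.77 V.
Stage 2 is itself unloaded: V_out = V_mid × R4/(R3+R4) = 14.77 × 4.70/10.34 = 6.71 V.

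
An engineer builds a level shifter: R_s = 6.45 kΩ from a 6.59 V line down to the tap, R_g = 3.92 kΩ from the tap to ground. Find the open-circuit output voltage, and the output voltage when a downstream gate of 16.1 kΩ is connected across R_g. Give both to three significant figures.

Unloaded: 2.49 V; loaded: 2.16 V

Open-circuit: V = 6.59 × 3.92/(6.45 + 3.92) = 2.49 V.
With the load, R_g becomes R_g‖R_L = 3.152 kΩ, so V = 6.59 × 3.152/9.602 = 2.16 V.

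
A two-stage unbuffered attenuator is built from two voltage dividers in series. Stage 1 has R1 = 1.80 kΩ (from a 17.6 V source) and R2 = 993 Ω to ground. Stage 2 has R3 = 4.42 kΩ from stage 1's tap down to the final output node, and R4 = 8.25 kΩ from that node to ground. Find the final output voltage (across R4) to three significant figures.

Stage 2 presents R3+R4 = 12670 Ω as a load on stage 1's tap.
Stage 1's lower leg becomes R2‖(R3+R4) = 920.8 Ω, so V_mid = 17.6 × 920.8/2721 = 5.956 V.
Stage 2 is itself unloaded: V_out = V_mid × R4/(R3+R4) = 5.956 × 8250/12670 = 3.88 V.

V_out ≈ 3.88 V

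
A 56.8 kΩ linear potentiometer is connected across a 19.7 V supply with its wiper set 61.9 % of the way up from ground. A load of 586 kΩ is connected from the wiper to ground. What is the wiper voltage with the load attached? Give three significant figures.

V ≈ 11.9 V

The wiper splits the pot into (1−α)R = 21.64 kΩ above and αR = 35.16 kΩ below.
Lower section ‖ load = 33.17 kΩ.
V_wiper = 19.7 × 33.17/(21.64 + 33.17) = 11.9 V.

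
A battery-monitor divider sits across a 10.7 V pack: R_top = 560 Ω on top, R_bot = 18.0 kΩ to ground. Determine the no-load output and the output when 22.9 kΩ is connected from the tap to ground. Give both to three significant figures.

Open-circuit: V = 10.7 × 18000/(560 + 18000) = 10.4 V.
With the load, R_bot becomes R_bot‖R_L = 10080 Ω, so V = 10.7 × 10080/10640 = 10.1 V.

Unloaded: 10.4 V; loaded: 10.1 V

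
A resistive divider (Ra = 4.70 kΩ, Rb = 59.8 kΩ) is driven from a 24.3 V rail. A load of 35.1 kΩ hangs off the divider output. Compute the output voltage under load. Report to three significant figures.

The load sits in parallel with Rb: Rb‖R_L = (59.8 × 35.1) / (59.8 + 35.1) = 22.12 kΩ.
V_out = 24.3 × 22.12 / (4.70 + 22.12) = 24.3 × 22.12/26.82 = 20.0 V.
(Unloaded it would have been 22.5 V.)

V_out ≈ 20.0 V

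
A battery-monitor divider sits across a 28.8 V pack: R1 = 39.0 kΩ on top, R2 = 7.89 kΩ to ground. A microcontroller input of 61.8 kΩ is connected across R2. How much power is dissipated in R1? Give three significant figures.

P ≈ 15.3 mW

Total resistance from the source is R1 + (R2‖R_L) = 46.00 kΩ, so I = 28.8/46.00 kΩ = 0.6261 mA.
P = I²·R1 = (0.6261 mA)² × 39.0 kΩ = 15.3 mW.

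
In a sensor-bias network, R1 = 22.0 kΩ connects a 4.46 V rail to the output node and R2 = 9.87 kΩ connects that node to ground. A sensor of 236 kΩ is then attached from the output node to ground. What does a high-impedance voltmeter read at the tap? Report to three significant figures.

V_out ≈ 1.34 V

The load sits in parallel with R2: R2‖R_L = (9.87 × 236) / (9.87 + 236) = 9.474 kΩ.
V_out = 4.46 × 9.474 / (22.0 + 9.474) = 4.46 × 9.474/31.47 = 1.34 V.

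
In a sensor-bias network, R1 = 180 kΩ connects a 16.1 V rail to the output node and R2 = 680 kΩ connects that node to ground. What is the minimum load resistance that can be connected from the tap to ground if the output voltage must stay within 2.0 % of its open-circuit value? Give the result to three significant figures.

R_L(min) ≈ 6.97 MΩ

Output resistance R_th = R1‖R2 = (180 × 680)/860.0 = 142.3 kΩ.
The fractional drop is R_th/(R_th + R_L); requiring this ≤ 0.0200 gives R_L ≥ R_th(1/0.0200 − 1) = 142.3 × 49.00 = 6.97 MΩ.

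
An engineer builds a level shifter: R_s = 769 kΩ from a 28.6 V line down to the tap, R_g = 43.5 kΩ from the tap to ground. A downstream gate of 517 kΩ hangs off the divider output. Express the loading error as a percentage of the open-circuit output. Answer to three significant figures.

The divider's output (Thévenin) resistance is R_s‖R_g = 41.17 kΩ.
Fractional drop under load = R_th/(R_th + R_L) = 41.17 / (41.17 + 517) = 0.07376.
So the output falls by 7.38 %.

7.38 %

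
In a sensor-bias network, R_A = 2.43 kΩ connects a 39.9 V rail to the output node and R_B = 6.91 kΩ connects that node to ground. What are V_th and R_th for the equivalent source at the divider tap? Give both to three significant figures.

V_th = 29.5 V, R_th = 1.80 kΩ

V_th is the open-circuit tap voltage: 39.9 × 6.91/(2.43 + 6.91) = 29.5 V.
With the supply zeroed, R_A and R_B appear in parallel from the tap: R_th = R_A‖R_B = (2.43 × 6.91)/9.340 = 1.80 kΩ.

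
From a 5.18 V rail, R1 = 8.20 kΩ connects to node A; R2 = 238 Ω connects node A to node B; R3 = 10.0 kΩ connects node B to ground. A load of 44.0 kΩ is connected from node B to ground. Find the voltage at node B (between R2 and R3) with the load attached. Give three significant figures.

At node B, R3 is in parallel with the load: R3‖R_L = 8148 Ω.
Below node A the resistance is R2 + (R3‖R_L) = 8386 Ω, so V_A = 5.18 × 8386/16590 = 2.619 V.
Then V_B = V_A × (R3‖R_L)/(R2 + R3‖R_L) = 2.619 × 8148/8386 = 2.54 V.

V ≈ 2.54 V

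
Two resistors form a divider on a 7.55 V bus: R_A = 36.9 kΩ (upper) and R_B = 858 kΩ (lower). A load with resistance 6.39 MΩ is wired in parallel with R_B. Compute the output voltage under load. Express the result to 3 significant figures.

The load sits in parallel with R_B: R_B‖R_L = (858 × 6390) / (858 + 6390) = 756.4 kΩ.
V_out = 7.55 × 756.4 / (36.9 + 756.4) = 7.55 × 756.4/793.3 = 7.20 V.

V_out ≈ 7.20 V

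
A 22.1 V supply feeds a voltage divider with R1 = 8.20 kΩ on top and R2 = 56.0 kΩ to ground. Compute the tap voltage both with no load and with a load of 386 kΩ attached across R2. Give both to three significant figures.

Unloaded: 19.3 V; loaded: 18.9 V

Open-circuit: V = 22.1 × 56.0/(8.20 + 56.0) = 19.3 V.
With the load, R2 becomes R2‖R_L = 48.90 kΩ, so V = 22.1 × 48.90/57.10 = 18.9 V.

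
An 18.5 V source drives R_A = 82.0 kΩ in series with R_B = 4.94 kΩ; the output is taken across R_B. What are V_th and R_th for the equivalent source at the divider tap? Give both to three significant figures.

V_th = 1.05 V, R_th = 4.66 kΩ

V_th is the open-circuit tap voltage: 18.5 × 4.94/(82.0 + 4.94) = 1.05 V.
With the supply zeroed, R_A and R_B appear in parallel from the tap: R_th = R_A‖R_B = (82.0 × 4.94)/86.94 = 4.66 kΩ.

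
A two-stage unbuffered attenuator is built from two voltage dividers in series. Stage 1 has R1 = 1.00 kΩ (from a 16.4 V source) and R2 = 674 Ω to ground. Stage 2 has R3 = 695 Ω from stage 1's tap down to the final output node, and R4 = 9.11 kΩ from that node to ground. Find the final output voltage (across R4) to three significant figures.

Stage 2 presents R3+R4 = 9805 Ω as a load on stage 1's tap.
Stage 1's lower leg becomes R2‖(R3+R4) = 630.6 Ω, so V_mid = 16.4 × 630.6/1631 = 6.343 V.
Stage 2 is itself unloaded: V_out = V_mid × R4/(R3+R4) = 6.343 × 9110/9805 = 5.89 V.

V_out ≈ 5.89 V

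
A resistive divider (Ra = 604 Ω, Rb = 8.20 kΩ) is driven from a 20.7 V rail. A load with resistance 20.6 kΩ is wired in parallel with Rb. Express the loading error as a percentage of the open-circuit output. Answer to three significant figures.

The divider's output (Thévenin) resistance is Ra‖Rb = 562.6 Ω.
Fractional drop under load = R_th/(R_th + R_L) = 562.6 / (562.6 + 20600) = 0.02658.
So the output falls by 2.66 %.

2.66 %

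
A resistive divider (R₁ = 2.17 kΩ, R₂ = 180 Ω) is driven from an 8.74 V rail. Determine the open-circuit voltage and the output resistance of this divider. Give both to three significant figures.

V_th is the open-circuit tap voltage: 8.74 × 180/(2170 + 180) = 0.669 V.
With the supply zeroed, R₁ and R₂ appear in parallel from the tap: R_th = R₁‖R₂ = (2170 × 180)/2350 = 166 Ω.

V_th = 0.669 V, R_th = 166 Ω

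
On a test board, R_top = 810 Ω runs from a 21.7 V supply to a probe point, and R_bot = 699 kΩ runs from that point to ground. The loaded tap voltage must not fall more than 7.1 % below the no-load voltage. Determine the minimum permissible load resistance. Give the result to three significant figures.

Output resistance R_th = R_top‖R_bot = (810 × 699000)/699800 = 809.1 Ω.
The fractional drop is R_th/(R_th + R_L); requiring this ≤ 0.0710 gives R_L ≥ R_th(1/0.0710 − 1) = 809.1 × 13.08 = 10.6 kΩ.

R_L(min) ≈ 10.6 kΩ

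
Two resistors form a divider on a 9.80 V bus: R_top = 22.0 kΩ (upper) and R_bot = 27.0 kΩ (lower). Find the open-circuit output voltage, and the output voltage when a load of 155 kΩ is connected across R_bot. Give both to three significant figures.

Open-circuit: V = 9.80 × 27.0/(22.0 + 27.0) = 5.40 V.
With the load, R_bot becomes R_bot‖R_L = 22.99 kΩ, so V = 9.80 × 22.99/44.99 = 5.01 V.

Unloaded: 5.40 V; loaded: 5.01 V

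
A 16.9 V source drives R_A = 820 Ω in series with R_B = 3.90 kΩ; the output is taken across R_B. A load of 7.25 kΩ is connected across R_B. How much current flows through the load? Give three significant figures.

R_B‖R_L = 2536 Ω; V_out = 16.9 × 2536/3356 = 12.77 V.
I_L = V_out / R_L = 12.77 / 7.25 kΩ = 1.76 mA.

I_L ≈ 1.76 mA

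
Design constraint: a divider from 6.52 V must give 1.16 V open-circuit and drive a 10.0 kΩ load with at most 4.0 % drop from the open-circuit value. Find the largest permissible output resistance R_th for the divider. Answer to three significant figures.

Loading drop = R_th/(R_th + R_L) ≤ 0.0400, so R_th ≤ R_L · ε/(1−ε) = 10.0 kΩ × 0.0400/0.9600 = 417 Ω.

R_th ≤ 417 Ω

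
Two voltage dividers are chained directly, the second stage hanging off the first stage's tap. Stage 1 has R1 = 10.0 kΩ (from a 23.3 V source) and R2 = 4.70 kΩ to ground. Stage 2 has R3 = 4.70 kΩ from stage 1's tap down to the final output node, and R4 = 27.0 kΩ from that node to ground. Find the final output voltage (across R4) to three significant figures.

V_out ≈ 5.76 V

Stage 2 presents R3+R4 = 31.70 kΩ as a load on stage 1's tap.
Stage 1's lower leg becomes R2‖(R3+R4) = 4.093 kΩ, so V_mid = 23.3 × 4.093/14.09 = 6.767 V.
Stage 2 is itself unloaded: V_out = V_mid × R4/(R3+R4) = 6.767 × 27.0/31.70 = 5.76 V.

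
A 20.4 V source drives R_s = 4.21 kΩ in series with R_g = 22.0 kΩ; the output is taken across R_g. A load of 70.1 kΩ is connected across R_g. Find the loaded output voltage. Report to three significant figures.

The load sits in parallel with R_g: R_g‖R_L = (22.0 × 70.1) / (22.0 + 70.1) = 16.74 kΩ.
V_out = 20.4 × 16.74 / (4.21 + 16.74) = 20.4 × 16.74/20.95 = 16.3 V.

V_out ≈ 16.3 V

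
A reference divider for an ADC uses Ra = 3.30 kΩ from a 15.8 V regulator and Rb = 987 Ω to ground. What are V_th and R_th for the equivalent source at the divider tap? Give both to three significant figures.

V_th = 3.64 V, R_th = 760 Ω

V_th is the open-circuit tap voltage: 15.8 × 987/(3300 + 987) = 3.64 V.
With the supply zeroed, Ra and Rb appear in parallel from the tap: R_th = Ra‖Rb = (3300 × 987)/4287 = 760 Ω.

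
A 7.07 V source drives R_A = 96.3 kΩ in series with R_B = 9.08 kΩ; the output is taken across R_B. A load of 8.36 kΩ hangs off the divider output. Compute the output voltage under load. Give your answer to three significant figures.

The load sits in parallel with R_B: R_B‖R_L = (9.08 × 8.36) / (9.08 + 8.36) = 4.353 kΩ.
V_out = 7.07 × 4.353 / (96.3 + 4.353) = 7.07 × 4.353/100.7 = 0.306 V.

V_out ≈ 0.306 V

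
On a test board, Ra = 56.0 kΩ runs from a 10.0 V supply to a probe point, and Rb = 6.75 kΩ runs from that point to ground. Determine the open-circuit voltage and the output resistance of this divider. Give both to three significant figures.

V_th = 1.08 V, R_th = 6.02 kΩ

V_th is the open-circuit tap voltage: 10.0 × 6.75/(56.0 + 6.75) = 1.08 V.
With the supply zeroed, Ra and Rb appear in parallel from the tap: R_th = Ra‖Rb = (56.0 × 6.75)/62.75 = 6.02 kΩ.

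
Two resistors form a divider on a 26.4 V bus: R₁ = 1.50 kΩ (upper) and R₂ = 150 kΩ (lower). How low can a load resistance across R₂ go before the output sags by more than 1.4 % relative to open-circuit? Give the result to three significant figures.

Output resistance R_th = R₁‖R₂ = (1.50 × 150)/151.5 = 1.485 kΩ.
The fractional drop is R_th/(R_th + R_L); requiring this ≤ 0.0140 gives R_L ≥ R_th(1/0.0140 − 1) = 1.485 × 70.43 = 105 kΩ.

R_L(min) ≈ 105 kΩ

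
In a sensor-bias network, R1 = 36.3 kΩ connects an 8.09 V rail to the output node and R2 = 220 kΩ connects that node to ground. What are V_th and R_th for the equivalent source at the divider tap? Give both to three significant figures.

V_th = 6.94 V, R_th = 31.2 kΩ

V_th is the open-circuit tap voltage: 8.09 × 220/(36.3 + 220) = 6.94 V.
With the supply zeroed, R1 and R2 appear in parallel from the tap: R_th = R1‖R2 = (36.3 × 220)/256.3 = 31.2 kΩ.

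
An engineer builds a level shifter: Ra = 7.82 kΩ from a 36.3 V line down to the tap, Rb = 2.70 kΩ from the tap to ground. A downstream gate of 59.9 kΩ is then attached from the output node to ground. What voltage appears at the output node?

V_out ≈ 9.01 V

The load sits in parallel with Rb: Rb‖R_L = (2.70 × 59.9) / (2.70 + 59.9) = 2.584 kΩ.
V_out = 36.3 × 2.584 / (7.82 + 2.584) = 36.3 × 2.584/10.40 = 9.01 V.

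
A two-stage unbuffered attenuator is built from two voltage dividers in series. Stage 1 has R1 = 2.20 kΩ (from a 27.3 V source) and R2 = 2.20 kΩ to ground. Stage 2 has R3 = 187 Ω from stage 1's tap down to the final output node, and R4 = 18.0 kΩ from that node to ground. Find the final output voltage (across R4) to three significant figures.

V_out ≈ 12.7 V

Stage 2 presents R3+R4 = 18190 Ω as a load on stage 1's tap.
Stage 1's lower leg becomes R2‖(R3+R4) = 1963 Ω, so V_mid = 27.3 × 1963/4163 = 12.87 V.
Stage 2 is itself unloaded: V_out = V_mid × R4/(R3+R4) = 12.87 × 18000/18190 = 12.7 V.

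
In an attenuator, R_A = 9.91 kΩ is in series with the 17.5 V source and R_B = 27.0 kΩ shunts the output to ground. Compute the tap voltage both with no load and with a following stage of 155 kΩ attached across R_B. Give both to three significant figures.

Open-circuit: V = 17.5 × 27.0/(9.91 + 27.0) = 12.8 V.
With the load, R_B becomes R_B‖R_L = 22.99 kΩ, so V = 17.5 × 22.99/32.90 = 12.2 V.

Unloaded: 12.8 V; loaded: 12.2 V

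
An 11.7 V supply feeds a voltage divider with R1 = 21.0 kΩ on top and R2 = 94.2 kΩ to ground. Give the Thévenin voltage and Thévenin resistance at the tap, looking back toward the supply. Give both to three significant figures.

V_th is the open-circuit tap voltage: 11.7 × 94.2/(21.0 + 94.2) = 9.57 V.
With the supply zeroed, R1 and R2 appear in parallel from the tap: R_th = R1‖R2 = (21.0 × 94.2)/115.2 = 17.2 kΩ.

V_th = 9.57 V, R_th = 17.2 kΩ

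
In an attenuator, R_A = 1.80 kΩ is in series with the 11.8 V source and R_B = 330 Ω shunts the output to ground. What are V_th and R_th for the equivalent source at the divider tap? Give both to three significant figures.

V_th = 1.83 V, R_th = 279 Ω

V_th is the open-circuit tap voltage: 11.8 × 330/(1800 + 330) = 1.83 V.
With the supply zeroed, R_A and R_B appear in parallel from the tap: R_th = R_A‖R_B = (1800 × 330)/2130 = 279 Ω.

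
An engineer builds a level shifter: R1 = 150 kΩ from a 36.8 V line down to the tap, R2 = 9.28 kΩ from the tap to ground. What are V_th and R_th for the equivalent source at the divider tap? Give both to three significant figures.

V_th is the open-circuit tap voltage: 36.8 × 9.28/(150 + 9.28) = 2.14 V.
With the supply zeroed, R1 and R2 appear in parallel from the tap: R_th = R1‖R2 = (150 × 9.28)/159.3 = 8.74 kΩ.

V_th = 2.14 V, R_th = 8.74 kΩ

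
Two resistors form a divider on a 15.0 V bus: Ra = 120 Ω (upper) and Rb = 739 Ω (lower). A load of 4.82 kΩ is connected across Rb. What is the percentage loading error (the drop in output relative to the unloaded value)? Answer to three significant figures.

2.10 %

The divider's output (Thévenin) resistance is Ra‖Rb = 103.2 Ω.
Fractional drop under load = R_th/(R_th + R_L) = 103.2 / (103.2 + 4820) = 0.02097.
So the output falls by 2.10 %.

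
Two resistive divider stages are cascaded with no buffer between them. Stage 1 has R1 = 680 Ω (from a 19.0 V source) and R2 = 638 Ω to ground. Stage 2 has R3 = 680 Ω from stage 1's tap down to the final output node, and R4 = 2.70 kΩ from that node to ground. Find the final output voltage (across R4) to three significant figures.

V_out ≈ 6.69 V

Stage 2 presents R3+R4 = 3380 Ω as a load on stage 1's tap.
Stage 1's lower leg becomes R2‖(R3+R4) = 536.7 Ω, so V_mid = 19.0 × 536.7/1217 = 8.381 V.
Stage 2 is itself unloaded: V_out = V_mid × R4/(R3+R4) = 8.381 × 2700/3380 = 6.69 V.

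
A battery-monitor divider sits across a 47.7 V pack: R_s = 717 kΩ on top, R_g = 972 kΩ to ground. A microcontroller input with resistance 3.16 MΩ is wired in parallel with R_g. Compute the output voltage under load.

V_out ≈ 24.3 V

The load sits in parallel with R_g: R_g‖R_L = (972 × 3160) / (972 + 3160) = 743.3 kΩ.
V_out = 47.7 × 743.3 / (717 + 743.3) = 47.7 × 743.3/1460 = 24.3 V.
(Unloaded it would have been 27.5 V.)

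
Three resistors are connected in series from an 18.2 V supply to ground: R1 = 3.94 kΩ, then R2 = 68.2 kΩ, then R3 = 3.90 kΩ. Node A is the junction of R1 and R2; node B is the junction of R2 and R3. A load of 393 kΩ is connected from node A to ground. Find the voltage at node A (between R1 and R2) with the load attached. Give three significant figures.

Below node A the series string R2+R3 = 72.10 kΩ sits in parallel with the 393 kΩ load: 60.92 kΩ.
V_A = 18.2 × 60.92/(3.94 + 60.92) = 17.1 V.

V ≈ 17.1 V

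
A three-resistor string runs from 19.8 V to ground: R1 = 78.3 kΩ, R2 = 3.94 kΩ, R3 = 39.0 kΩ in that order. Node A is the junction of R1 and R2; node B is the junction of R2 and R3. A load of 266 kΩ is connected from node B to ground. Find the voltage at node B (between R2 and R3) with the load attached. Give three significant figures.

V ≈ 5.79 V

At node B, R3 is in parallel with the load: R3‖R_L = 34.01 kΩ.
Below node A the resistance is R2 + (R3‖R_L) = 37.95 kΩ, so V_A = 19.8 × 37.95/116.3 = 6.464 V.
Then V_B = V_A × (R3‖R_L)/(R2 + R3‖R_L) = 6.464 × 34.01/37.95 = 5.79 V.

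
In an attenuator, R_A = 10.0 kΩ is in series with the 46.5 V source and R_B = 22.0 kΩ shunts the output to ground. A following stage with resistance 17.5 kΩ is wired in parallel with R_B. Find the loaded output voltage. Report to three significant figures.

The load sits in parallel with R_B: R_B‖R_L = (22.0 × 17.5) / (22.0 + 17.5) = 9.747 kΩ.
V_out = 46.5 × 9.747 / (10.0 + 9.747) = 46.5 × 9.747/19.75 = 23.0 V.
(Unloaded it would have been 32.0 V.)

V_out ≈ 23.0 V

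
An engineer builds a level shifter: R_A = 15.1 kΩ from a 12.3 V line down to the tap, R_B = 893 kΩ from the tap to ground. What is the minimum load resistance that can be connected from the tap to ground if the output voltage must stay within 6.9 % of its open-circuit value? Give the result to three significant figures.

Output resistance R_th = R_A‖R_B = (15.1 × 893)/908.1 = 14.85 kΩ.
The fractional drop is R_th/(R_th + R_L); requiring this ≤ 0.0690 gives R_L ≥ R_th(1/0.0690 − 1) = 14.85 × 13.49 = 200 kΩ.

R_L(min) ≈ 200 kΩ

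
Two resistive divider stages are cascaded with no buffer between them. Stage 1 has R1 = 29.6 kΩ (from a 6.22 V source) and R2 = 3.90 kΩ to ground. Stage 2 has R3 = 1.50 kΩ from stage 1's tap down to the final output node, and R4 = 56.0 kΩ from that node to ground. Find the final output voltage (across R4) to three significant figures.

V_out ≈ 0.665 V

Stage 2 presents R3+R4 = 57.50 kΩ as a load on stage 1's tap.
Stage 1's lower leg becomes R2‖(R3+R4) = 3.652 kΩ, so V_mid = 6.22 × 3.652/33.25 = 0.6832 V.
Stage 2 is itself unloaded: V_out = V_mid × R4/(R3+R4) = 0.6832 × 56.0/57.50 = 0.665 V.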